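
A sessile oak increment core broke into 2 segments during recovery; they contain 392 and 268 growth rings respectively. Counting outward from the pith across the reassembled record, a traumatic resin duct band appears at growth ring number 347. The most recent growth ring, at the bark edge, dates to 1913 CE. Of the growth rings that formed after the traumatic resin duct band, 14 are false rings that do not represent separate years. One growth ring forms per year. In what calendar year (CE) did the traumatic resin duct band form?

Total growth rings = 392 + 268 = 660.
Between growth ring 347 and the bark edge there are 660 − 347 = 313 growth rings.
Excluding 14 false growth rings: 313 − 14 = 299.
The growth ring at the bark edge is 1913 CE, so the traumatic resin duct band dates to 1913 − 299 = 1614 CE.

1614 CE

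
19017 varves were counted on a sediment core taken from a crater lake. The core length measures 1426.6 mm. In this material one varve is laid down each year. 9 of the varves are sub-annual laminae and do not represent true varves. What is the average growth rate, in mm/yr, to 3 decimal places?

0.075 mm/yr

True varve count = 19017 − 9 = 19008.
Extension rate ≈ 1426.6 / 19008 = 0.075 mm/yr.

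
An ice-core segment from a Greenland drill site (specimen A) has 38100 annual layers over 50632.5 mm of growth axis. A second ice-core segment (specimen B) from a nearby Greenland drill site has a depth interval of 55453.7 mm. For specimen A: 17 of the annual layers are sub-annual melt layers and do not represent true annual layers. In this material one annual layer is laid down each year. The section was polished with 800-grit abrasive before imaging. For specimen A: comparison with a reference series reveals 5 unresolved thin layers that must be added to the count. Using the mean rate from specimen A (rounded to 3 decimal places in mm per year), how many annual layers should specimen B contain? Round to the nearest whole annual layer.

41726 annual layers

Specimen A: correcting the raw count gives 38100 − 17 + 5 = 38088 true annual layers.
A: Mean rate = 50632.5 mm / 38088 years ≈ 1.329 mm/year.
B spans 55453.7 / 1.329 = 41725.88 years ≈ 41726 annual layers.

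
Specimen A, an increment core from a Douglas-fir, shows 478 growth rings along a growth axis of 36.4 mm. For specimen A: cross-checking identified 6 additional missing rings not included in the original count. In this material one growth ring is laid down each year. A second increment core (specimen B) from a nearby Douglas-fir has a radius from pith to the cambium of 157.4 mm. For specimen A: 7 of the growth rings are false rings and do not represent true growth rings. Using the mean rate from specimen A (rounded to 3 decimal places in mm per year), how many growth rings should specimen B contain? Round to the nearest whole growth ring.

2071 growth rings

Specimen A: true growth ring count = 478 − 7 + 6 = 477.
A: 36.4 mm over 477 years gives 36.4 / 477 ≈ 0.076 mm/year.
For B, 157.4 / 0.076 = 2071.05 years ≈ 2071 growth rings.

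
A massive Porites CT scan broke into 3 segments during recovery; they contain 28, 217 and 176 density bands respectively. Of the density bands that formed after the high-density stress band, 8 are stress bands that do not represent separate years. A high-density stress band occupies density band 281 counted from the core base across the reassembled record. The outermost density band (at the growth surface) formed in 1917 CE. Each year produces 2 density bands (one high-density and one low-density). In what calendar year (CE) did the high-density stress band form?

1851 CE

Total density bands = 28 + 217 + 176 = 421.
421 − 281 = 140 density bands lie beyond the high-density stress band toward the growth surface.
140 − 8 false = 132 true density bands after the high-density stress band.
Dividing by 2 density bands per year: 132 / 2 = 66 years.
Counting back 66 years from 1917 CE places the high-density stress band in 1917 − 66 = 1851 CE.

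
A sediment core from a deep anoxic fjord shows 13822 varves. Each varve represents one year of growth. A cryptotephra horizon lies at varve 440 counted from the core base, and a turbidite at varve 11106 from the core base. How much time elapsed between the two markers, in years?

The two markers are separated by 11106 − 440 = 10666 varves.
At one varve per year, 10666 years elapsed between them.

10666 years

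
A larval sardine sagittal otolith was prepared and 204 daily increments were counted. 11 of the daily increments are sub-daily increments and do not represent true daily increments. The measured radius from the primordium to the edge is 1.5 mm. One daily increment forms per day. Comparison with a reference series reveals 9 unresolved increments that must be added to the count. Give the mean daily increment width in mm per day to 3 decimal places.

0.007 mm per day

After corrections the count is 204 − 11 + 9 = 202 daily increments.
Extension rate ≈ 1.5 / 202 = 0.007 mm per day.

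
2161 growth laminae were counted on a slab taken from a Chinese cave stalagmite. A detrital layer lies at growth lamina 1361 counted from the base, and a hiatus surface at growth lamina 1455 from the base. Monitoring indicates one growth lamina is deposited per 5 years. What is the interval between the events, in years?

470 years

The two markers are separated by 1455 − 1361 = 94 growth laminae.
94 growth laminae at 5 years each span 94 × 5 = 470 years.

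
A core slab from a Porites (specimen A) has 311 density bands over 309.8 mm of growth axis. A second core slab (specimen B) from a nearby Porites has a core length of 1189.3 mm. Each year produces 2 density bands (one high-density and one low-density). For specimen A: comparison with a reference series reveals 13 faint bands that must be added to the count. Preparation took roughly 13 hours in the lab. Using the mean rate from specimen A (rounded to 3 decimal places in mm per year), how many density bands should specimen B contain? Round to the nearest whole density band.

Specimen A: true density band count = 311 + 13 = 324.
Specimen A: 324 density bands at 2 per year is 324 / 2 = 162 years.
A: Mean rate = 309.8 mm / 162 years ≈ 1.912 mm per year.
For B, 1189.3 / 1.912 = 622.02 years; at 2 density bands per year that is 622.02 × 2 ≈ 1244 density bands.

1244 density bands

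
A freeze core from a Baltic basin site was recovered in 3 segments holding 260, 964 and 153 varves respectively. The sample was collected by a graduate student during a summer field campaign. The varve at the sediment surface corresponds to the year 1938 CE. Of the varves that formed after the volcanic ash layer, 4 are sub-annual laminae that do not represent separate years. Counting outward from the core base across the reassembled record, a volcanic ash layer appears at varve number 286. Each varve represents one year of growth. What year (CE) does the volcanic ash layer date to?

Total varves = 260 + 964 + 153 = 1377.
Between varve 286 and the sediment surface there are 1377 − 286 = 1091 varves.
Removing the 4 false varves leaves 1091 − 4 = 1087 true varves beyond the volcanic ash layer.
Counting back 1087 years from 1938 CE places the volcanic ash layer in 1938 − 1087 = 851 CE.

851 CE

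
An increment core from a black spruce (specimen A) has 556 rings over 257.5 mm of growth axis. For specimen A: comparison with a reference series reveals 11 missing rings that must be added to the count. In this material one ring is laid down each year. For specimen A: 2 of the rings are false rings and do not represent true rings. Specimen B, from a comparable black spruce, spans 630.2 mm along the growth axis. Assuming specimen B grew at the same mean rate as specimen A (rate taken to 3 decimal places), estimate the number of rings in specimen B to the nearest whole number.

1382 rings

Specimen A: correcting the raw count gives 556 − 2 + 11 = 565 true rings.
A: Mean rate = 257.5 mm / 565 years ≈ 0.456 mm/yr.
B spans 630.2 / 0.456 = 1382.02 years ≈ 1382 rings.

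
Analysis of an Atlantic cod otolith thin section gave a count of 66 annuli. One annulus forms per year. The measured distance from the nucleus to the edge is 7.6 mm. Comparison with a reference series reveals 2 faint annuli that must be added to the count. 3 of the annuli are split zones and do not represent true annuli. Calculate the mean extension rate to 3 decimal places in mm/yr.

Adjusted count: 66 − 3 + 2 = 65 annuli.
Mean rate = 7.6 mm / 65 years ≈ 0.117 mm/yr.

0.117 mm/yr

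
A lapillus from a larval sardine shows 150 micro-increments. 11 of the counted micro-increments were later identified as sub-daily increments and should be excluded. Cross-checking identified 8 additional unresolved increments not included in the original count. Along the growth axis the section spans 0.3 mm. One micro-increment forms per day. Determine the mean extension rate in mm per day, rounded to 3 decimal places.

0.002 mm per day

Adjusted count: 150 − 11 + 8 = 147 micro-increments.
0.3 mm over 147 days gives 0.3 / 147 ≈ 0.002 mm per day.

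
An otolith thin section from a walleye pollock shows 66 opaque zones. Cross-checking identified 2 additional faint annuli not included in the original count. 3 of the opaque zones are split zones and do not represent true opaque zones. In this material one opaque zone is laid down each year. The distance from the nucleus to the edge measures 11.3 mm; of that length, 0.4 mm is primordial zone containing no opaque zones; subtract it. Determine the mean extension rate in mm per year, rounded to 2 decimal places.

Correcting the raw count gives 66 − 3 + 2 = 65 true opaque zones.
Net length = 11.3 − 0.4 = 10.9 mm.
Extension rate ≈ 10.9 / 65 = 0.17 mm per year.

0.17 mm per year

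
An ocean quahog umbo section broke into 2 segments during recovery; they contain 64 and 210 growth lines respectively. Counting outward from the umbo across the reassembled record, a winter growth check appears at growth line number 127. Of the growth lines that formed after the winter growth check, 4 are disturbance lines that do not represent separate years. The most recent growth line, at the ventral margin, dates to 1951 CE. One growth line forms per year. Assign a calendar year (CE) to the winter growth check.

Total growth lines = 64 + 210 = 274.
Between growth line 127 and the ventral margin there are 274 − 127 = 147 growth lines.
147 − 4 false = 143 true growth lines after the winter growth check.
Counting back 143 years from 1951 CE places the winter growth check in 1951 − 143 = 1808 CE.

1808 CE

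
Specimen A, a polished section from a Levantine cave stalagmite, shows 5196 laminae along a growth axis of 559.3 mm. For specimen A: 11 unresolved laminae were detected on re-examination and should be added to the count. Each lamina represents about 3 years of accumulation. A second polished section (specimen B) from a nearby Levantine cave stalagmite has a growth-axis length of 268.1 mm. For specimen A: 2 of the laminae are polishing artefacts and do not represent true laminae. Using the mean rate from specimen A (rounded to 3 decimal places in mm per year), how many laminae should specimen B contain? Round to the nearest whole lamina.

Specimen A: correcting the raw count gives 5196 − 2 + 11 = 5205 true laminae.
Specimen A: 5205 laminae at 3 years each span 5205 × 3 = 15615 years.
A: Extension rate ≈ 559.3 / 15615 = 0.036 mm/year.
For B, 268.1 / 0.036 = 7447.22 years; at 3 years per lamina that is 7447.22 / 3 ≈ 2482 laminae.

2482 laminae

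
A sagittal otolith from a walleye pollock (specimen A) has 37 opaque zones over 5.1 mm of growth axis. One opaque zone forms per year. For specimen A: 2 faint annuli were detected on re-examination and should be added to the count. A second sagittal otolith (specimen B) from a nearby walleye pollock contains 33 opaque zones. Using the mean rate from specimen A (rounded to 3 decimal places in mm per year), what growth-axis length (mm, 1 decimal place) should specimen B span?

4.3 mm

Specimen A: correcting the raw count gives 37 + 2 = 39 true opaque zones.
A: Mean rate = 5.1 mm / 39 years ≈ 0.131 mm/yr.
B's length ≈ 0.131 × 33 = 4.3 mm.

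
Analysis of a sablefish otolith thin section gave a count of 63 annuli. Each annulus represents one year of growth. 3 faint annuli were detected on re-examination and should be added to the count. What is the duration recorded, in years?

66 yr

True annulus count = 63 + 3 = 66.
One annulus per year makes the duration 66 years.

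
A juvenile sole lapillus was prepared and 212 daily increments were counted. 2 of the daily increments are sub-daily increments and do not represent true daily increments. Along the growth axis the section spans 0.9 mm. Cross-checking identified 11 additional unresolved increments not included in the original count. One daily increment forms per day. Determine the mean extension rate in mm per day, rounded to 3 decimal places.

True daily increment count = 212 − 2 + 11 = 221.
Extension rate ≈ 0.9 / 221 = 0.004 mm per day.

0.004 mm per day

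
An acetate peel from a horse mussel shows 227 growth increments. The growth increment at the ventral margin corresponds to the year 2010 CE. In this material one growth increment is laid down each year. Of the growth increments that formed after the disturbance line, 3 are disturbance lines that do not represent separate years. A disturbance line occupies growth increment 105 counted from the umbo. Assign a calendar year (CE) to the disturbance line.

227 − 105 = 122 growth increments lie beyond the disturbance line toward the ventral margin.
Excluding 3 false growth increments: 122 − 3 = 119.
2010 − 119 = 1891 CE.

1891 CE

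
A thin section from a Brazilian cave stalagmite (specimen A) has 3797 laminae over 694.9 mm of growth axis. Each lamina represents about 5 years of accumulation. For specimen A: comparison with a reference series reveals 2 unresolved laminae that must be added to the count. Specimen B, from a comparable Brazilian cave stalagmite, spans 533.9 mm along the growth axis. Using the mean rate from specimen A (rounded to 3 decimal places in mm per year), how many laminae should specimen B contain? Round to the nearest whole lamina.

2886 laminae

Specimen A: true lamina count = 3797 + 2 = 3799.
Specimen A: multiplying by 5 years per lamina: 3799 × 5 = 18995 years.
A: Mean rate = 694.9 mm / 18995 years ≈ 0.037 mm/year.
For B, 533.9 / 0.037 = 14429.73 years; at 5 years per lamina that is 14429.73 / 5 ≈ 2886 laminae.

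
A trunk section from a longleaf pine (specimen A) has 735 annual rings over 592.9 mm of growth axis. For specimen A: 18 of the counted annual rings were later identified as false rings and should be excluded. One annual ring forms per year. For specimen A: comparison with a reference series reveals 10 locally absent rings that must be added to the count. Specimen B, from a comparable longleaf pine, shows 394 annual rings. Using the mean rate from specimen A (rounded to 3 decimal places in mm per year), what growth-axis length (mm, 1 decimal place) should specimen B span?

Specimen A: after corrections the count is 735 − 18 + 10 = 727 annual rings.
A: Extension rate ≈ 592.9 / 727 = 0.816 mm/yr.
Length of B = 0.816 × 394 = 321.5 mm.

321.5 mm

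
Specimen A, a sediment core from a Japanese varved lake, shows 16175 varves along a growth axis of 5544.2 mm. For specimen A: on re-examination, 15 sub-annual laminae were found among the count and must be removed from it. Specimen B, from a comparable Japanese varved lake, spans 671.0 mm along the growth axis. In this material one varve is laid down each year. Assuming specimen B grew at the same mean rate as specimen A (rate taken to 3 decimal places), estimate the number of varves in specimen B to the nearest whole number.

Specimen A: true varve count = 16175 − 15 = 16160.
A: Extension rate ≈ 5544.2 / 16160 = 0.343 mm per year.
B spans 671.0 / 0.343 = 1956.27 years ≈ 1956 varves.

1956 varves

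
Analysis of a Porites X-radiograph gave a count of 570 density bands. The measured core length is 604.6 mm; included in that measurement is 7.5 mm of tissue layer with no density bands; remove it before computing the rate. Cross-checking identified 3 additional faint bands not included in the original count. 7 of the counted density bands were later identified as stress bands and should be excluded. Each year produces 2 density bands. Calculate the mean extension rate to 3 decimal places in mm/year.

Adjusted count: 570 − 7 + 3 = 566 density bands.
566 density bands at 2 per year is 566 / 2 = 283 years.
Net length = 604.6 − 7.5 = 597.1 mm.
597.1 mm over 283 years gives 597.1 / 283 ≈ 2.110 mm/year.

2.110 mm/year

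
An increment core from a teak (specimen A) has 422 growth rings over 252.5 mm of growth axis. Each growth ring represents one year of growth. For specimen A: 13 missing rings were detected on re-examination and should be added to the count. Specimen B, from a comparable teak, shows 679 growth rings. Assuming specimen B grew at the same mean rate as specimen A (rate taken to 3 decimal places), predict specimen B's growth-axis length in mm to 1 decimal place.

Specimen A: adjusted count: 422 + 13 = 435 growth rings.
A: Mean rate = 252.5 mm / 435 years ≈ 0.580 mm/yr.
B's length ≈ 0.580 × 679 = 393.8 mm.

393.8 mm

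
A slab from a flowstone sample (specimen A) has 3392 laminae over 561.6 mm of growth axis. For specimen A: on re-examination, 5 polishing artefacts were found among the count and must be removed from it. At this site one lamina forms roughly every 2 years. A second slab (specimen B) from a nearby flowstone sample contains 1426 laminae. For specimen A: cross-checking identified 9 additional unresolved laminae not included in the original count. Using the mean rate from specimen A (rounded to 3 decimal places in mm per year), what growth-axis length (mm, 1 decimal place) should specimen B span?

236.7 mm

Specimen A: after corrections the count is 3392 − 5 + 9 = 3396 laminae.
Specimen A: at 2 years per lamina, 3396 × 2 = 6792 years.
A: 561.6 mm over 6792 years gives 561.6 / 6792 ≈ 0.083 mm/year.
Specimen B: 1426 laminae at 2 years each span 1426 × 2 = 2852 years. B's length ≈ 0.083 × 2852 = 236.7 mm.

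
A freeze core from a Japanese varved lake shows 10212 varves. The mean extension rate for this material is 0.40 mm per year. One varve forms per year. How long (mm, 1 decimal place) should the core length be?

4084.8 mm

10212 years of growth are recorded.
10212 years at 0.40 mm/year gives 0.40 × 10212 = 4084.8 mm.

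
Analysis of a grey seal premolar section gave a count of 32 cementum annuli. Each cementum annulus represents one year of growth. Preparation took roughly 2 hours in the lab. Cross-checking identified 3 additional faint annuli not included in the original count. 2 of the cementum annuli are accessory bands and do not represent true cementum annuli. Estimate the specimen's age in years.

33 years

Correcting the raw count gives 32 − 2 + 3 = 33 true cementum annuli.
One cementum annulus per year makes the duration 33 years.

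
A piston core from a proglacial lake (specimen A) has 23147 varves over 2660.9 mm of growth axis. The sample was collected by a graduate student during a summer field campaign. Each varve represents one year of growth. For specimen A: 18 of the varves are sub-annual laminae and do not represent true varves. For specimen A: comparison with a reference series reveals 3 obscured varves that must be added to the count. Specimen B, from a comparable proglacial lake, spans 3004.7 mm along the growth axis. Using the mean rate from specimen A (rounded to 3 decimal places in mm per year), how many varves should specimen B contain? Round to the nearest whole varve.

Specimen A: true varve count = 23147 − 18 + 3 = 23132.
A: Mean rate = 2660.9 mm / 23132 years ≈ 0.115 mm/yr.
B spans 3004.7 / 0.115 = 26127.83 years ≈ 26128 varves.

26128 varves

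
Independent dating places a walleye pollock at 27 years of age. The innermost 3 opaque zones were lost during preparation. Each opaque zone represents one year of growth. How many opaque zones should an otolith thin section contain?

24 opaque zones

One opaque zone per year gives 27 opaque zones over 27 years.
27 − 3 missed = 24 opaque zones expected in the prepared section.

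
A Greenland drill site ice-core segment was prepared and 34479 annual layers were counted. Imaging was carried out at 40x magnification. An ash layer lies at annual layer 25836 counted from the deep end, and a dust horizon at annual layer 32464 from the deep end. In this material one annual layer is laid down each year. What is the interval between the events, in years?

Separation: 32464 − 25836 = 6628 annual layers.
One annual layer per year makes the interval 6628 years.

6628 yr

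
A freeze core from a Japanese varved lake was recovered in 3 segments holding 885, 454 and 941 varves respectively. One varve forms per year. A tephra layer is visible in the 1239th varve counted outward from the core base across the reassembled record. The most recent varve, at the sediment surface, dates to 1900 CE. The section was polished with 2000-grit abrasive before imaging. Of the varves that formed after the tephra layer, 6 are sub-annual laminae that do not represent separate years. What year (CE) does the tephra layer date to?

Total varves = 885 + 454 + 941 = 2280.
2280 − 1239 = 1041 varves lie beyond the tephra layer toward the sediment surface.
1041 − 6 false = 1035 true varves after the tephra layer.
Counting back 1035 years from 1900 CE places the tephra layer in 1900 − 1035 = 865 CE.

865 CE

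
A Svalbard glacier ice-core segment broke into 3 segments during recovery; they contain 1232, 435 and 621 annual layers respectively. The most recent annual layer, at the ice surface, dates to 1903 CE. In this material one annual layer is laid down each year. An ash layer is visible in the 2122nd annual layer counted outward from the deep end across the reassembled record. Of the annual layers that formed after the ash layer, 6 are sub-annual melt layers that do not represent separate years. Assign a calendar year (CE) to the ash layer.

1743 CE

Total annual layers = 1232 + 435 + 621 = 2288.
The ash layer sits at annual layer 2122 from the deep end, so 2288 − 2122 = 166 annual layers formed after it.
Excluding 6 false annual layers: 166 − 6 = 160.
Counting back 160 years from 1903 CE places the ash layer in 1903 − 160 = 1743 CE.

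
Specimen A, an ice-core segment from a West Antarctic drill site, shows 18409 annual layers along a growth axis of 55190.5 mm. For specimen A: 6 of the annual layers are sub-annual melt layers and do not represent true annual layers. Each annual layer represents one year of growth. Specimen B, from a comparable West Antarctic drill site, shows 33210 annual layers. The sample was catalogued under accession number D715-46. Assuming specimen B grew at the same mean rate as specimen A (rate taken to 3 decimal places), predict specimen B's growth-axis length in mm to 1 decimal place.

99596.8 mm

Specimen A: adjusted count: 18409 − 6 = 18403 annual layers.
A: Extension rate ≈ 55190.5 / 18403 = 2.999 mm/yr.
Length of B = 2.999 × 33210 = 99596.8 mm.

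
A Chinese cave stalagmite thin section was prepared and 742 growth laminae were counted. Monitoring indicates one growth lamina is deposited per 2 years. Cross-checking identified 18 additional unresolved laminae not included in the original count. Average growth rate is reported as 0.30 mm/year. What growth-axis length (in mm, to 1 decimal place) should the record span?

Correcting the raw count gives 742 + 18 = 760 true growth laminae.
At 2 years per growth lamina, 760 × 2 = 1520 years.
1520 years at 0.30 mm/year gives 0.30 × 1520 = 456.0 mm.

456.0 mm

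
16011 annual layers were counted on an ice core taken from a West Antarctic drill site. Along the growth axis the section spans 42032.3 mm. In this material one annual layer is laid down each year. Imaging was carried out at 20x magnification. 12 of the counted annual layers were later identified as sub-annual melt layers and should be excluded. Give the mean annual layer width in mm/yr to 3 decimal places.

Correcting the raw count gives 16011 − 12 = 15999 true annual layers.
42032.3 mm over 15999 years gives 42032.3 / 15999 ≈ 2.627 mm/yr.

2.627 mm/yr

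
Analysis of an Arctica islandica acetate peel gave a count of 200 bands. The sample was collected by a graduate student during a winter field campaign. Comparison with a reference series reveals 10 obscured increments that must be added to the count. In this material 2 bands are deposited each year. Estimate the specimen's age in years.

Adjusted count: 200 + 10 = 210 bands.
With 2 bands per year, 210 / 2 = 105 years.

105 yr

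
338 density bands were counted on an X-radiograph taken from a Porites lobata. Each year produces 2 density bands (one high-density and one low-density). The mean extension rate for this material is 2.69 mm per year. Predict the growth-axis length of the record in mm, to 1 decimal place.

With 2 density bands per year, 338 / 2 = 169 years.
Length ≈ 2.69 × 169 = 454.6 mm.

454.6 mm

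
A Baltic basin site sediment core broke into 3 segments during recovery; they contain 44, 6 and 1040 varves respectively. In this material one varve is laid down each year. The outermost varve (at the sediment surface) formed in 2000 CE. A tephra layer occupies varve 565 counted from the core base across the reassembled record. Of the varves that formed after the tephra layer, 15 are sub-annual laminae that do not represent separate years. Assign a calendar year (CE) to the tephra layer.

1490 CE

Total varves = 44 + 6 + 1040 = 1090.
Between varve 565 and the sediment surface there are 1090 − 565 = 525 varves.
Excluding 15 false varves: 525 − 15 = 510.
The varve at the sediment surface is 2000 CE, so the tephra layer dates to 2000 − 510 = 1490 CE.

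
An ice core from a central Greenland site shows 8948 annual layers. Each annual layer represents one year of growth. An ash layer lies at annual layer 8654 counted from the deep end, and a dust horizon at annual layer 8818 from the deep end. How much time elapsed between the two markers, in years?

164 years

Separation: 8818 − 8654 = 164 annual layers.
One annual layer per year makes the interval 164 years.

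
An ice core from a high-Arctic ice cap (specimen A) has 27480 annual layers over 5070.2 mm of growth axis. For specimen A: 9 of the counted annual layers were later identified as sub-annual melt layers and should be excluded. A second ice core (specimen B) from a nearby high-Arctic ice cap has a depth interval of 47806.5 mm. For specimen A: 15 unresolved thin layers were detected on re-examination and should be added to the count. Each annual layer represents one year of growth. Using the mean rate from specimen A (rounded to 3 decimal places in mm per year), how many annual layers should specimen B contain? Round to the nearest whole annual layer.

Specimen A: adjusted count: 27480 − 9 + 15 = 27486 annual layers.
A: Mean rate = 5070.2 mm / 27486 years ≈ 0.184 mm/yr.
Specimen B: 47806.5 mm / 0.184 mm per year = 259817.93 years ≈ 259818 annual layers.

259818 annual layers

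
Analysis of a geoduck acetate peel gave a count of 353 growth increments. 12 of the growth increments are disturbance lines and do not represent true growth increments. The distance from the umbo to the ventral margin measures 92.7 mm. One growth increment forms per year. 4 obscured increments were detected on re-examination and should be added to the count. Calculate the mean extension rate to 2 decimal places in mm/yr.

0.27 mm/yr

After corrections the count is 353 − 12 + 4 = 345 growth increments.
92.7 mm over 345 years gives 92.7 / 345 ≈ 0.27 mm/yr.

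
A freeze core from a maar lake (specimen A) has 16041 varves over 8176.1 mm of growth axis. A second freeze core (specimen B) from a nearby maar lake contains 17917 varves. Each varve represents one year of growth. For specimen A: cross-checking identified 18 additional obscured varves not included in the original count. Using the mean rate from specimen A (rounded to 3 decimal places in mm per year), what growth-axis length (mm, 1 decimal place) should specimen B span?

Specimen A: correcting the raw count gives 16041 + 18 = 16059 true varves.
A: 8176.1 mm over 16059 years gives 8176.1 / 16059 ≈ 0.509 mm/year.
B's length ≈ 0.509 × 17917 = 9119.8 mm.

9119.8 mm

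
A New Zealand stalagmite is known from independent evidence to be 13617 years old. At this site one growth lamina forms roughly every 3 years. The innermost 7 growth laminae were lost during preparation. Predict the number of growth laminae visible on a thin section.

One growth lamina every 3 years means 13617 / 3 = 4539 growth laminae.
Subtracting the 7 growth laminae not captured gives 4539 − 7 = 4532 growth laminae in the record.

4532 growth laminae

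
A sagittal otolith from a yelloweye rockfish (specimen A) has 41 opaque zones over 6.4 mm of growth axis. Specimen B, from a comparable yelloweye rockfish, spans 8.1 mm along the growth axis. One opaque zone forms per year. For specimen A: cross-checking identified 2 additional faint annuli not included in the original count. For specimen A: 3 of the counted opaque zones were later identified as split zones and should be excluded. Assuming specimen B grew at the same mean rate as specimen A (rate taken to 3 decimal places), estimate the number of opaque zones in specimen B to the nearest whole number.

Specimen A: correcting the raw count gives 41 − 3 + 2 = 40 true opaque zones.
A: Mean rate = 6.4 mm / 40 years ≈ 0.160 mm per year.
B spans 8.1 / 0.160 = 50.62 years ≈ 51 opaque zones.

51 opaque zones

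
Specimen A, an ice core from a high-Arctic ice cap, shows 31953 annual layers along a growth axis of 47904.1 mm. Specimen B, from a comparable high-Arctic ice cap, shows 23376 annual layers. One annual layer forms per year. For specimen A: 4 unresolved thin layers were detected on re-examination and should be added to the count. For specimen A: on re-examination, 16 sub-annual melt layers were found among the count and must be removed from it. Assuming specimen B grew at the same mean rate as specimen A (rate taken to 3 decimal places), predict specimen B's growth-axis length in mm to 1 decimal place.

35064.0 mm

Specimen A: true annual layer count = 31953 − 16 + 4 = 31941.
A: 47904.1 mm over 31941 years gives 47904.1 / 31941 ≈ 1.500 mm per year.
For B, 1.500 mm/year × 23376 years = 35064.0 mm.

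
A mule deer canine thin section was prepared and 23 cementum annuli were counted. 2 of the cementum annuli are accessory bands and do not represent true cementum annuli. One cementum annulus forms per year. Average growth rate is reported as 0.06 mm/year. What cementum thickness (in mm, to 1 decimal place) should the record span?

1.3 mm

Correcting the raw count gives 23 − 2 = 21 true cementum annuli.
Predicted length = 0.06 mm/year × 21 years = 1.3 mm.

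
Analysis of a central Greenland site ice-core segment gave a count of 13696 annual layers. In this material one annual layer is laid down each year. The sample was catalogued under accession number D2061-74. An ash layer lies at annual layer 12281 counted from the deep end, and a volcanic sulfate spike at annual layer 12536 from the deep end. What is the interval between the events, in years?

255 years

12536 − 12281 = 255 annual layers lie between the two events.
That is 255 years at one annual layer per year.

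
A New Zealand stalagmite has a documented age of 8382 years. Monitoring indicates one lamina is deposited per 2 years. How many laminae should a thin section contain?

At 2 years per lamina, 8382 / 2 = 4191 laminae are expected.
So 4191 laminae should be present.

4191 laminae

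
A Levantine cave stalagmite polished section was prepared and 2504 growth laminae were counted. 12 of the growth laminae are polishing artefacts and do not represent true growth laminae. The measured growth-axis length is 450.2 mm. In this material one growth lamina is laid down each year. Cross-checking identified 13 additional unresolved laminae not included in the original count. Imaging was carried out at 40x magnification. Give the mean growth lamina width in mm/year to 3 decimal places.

After corrections the count is 2504 − 12 + 13 = 2505 growth laminae.
Mean rate = 450.2 mm / 2505 years ≈ 0.180 mm/year.

0.180 mm/year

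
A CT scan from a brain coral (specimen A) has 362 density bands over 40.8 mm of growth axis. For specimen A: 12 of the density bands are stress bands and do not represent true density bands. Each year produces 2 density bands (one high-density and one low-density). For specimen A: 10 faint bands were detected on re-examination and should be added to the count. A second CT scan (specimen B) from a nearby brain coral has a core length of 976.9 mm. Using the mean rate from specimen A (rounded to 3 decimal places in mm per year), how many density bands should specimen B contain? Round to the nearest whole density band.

8607 density bands

Specimen A: after corrections the count is 362 − 12 + 10 = 360 density bands.
Specimen A: dividing by 2 density bands per year: 360 / 2 = 180 years.
A: 40.8 mm over 180 years gives 40.8 / 180 ≈ 0.227 mm/year.
For B, 976.9 / 0.227 = 4303.52 years; at 2 density bands per year that is 4303.52 × 2 ≈ 8607 density bands.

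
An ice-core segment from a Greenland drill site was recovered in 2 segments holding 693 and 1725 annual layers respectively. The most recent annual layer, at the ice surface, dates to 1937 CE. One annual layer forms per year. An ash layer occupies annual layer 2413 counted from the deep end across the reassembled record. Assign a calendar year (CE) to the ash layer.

Total annual layers = 693 + 1725 = 2418.
The ash layer sits at annual layer 2413 from the deep end, so 2418 − 2413 = 5 annual layers formed after it.
1937 − 5 = 1932 CE.

1932 CE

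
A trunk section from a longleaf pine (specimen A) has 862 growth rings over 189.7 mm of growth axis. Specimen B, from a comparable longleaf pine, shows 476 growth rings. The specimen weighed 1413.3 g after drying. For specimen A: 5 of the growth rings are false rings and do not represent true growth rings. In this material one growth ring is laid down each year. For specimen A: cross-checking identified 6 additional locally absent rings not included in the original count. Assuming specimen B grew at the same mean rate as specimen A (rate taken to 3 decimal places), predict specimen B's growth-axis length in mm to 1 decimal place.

Specimen A: adjusted count: 862 − 5 + 6 = 863 growth rings.
A: 189.7 mm over 863 years gives 189.7 / 863 ≈ 0.220 mm/yr.
B's length ≈ 0.220 × 476 = 104.7 mm.

104.7 mm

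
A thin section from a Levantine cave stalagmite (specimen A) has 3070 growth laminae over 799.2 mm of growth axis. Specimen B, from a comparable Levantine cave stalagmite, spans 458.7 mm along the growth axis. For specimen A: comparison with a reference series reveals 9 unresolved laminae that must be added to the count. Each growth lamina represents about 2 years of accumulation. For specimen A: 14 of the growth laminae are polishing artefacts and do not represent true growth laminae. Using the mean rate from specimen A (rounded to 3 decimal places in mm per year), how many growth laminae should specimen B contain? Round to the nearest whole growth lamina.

Specimen A: true growth lamina count = 3070 − 14 + 9 = 3065.
Specimen A: multiplying by 2 years per growth lamina: 3065 × 2 = 6130 years.
A: 799.2 mm over 6130 years gives 799.2 / 6130 ≈ 0.130 mm/year.
Specimen B: 458.7 mm / 0.130 mm per year = 3528.46 years; at 2 years per growth lamina that is 3528.46 / 2 ≈ 1764 growth laminae.

1764 growth laminae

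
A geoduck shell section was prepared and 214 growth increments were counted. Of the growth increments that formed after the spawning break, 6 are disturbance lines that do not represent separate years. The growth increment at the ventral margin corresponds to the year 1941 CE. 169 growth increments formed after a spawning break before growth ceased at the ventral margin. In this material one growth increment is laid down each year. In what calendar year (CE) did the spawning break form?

1778 CE

There are 169 growth increments younger than the spawning break.
Removing the 6 false growth increments leaves 169 − 6 = 163 true growth increments beyond the spawning break.
The growth increment at the ventral margin is 1941 CE, so the spawning break dates to 1941 − 163 = 1778 CE.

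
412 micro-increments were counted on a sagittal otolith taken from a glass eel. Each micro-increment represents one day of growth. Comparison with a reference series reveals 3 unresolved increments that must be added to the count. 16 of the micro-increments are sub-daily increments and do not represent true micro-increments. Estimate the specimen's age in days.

Correcting the raw count gives 412 − 16 + 3 = 399 true micro-increments.
At one micro-increment per day, that is 399 days.

399 days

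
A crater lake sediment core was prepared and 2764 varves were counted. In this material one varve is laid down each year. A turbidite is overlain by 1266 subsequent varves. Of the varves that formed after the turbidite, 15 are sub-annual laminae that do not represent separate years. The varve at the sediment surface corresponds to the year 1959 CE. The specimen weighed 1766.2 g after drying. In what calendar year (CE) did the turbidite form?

708 CE

1266 varves post-date the turbidite.
Excluding 15 false varves: 1266 − 15 = 1251.
Counting back 1251 years from 1959 CE places the turbidite in 1959 − 1251 = 708 CE.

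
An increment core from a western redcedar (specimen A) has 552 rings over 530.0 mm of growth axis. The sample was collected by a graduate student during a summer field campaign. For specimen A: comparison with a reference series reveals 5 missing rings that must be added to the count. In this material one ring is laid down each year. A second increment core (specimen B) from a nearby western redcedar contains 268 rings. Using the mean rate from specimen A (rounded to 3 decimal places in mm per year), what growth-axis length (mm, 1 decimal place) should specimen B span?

255.1 mm

Specimen A: after corrections the count is 552 + 5 = 557 rings.
A: Mean rate = 530.0 mm / 557 years ≈ 0.952 mm/year.
B's length ≈ 0.952 × 268 = 255.1 mm.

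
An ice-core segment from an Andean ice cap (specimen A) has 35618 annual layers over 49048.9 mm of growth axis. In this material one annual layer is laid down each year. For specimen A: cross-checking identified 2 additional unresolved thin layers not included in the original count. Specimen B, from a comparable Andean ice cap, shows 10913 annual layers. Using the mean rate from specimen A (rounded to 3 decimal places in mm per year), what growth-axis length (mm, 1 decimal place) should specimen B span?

Specimen A: adjusted count: 35618 + 2 = 35620 annual layers.
A: Mean rate = 49048.9 mm / 35620 years ≈ 1.377 mm per year.
For B, 1.377 mm/year × 10913 years = 15027.2 mm.

15027.2 mm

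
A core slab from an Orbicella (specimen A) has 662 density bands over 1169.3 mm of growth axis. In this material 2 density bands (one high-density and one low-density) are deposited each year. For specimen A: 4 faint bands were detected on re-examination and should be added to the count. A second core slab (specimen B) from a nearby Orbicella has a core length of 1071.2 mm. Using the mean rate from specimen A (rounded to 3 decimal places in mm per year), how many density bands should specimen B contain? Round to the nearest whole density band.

610 density bands

Specimen A: after corrections the count is 662 + 4 = 666 density bands.
Specimen A: with 2 density bands per year, 666 / 2 = 333 years.
A: Mean rate = 1169.3 mm / 333 years ≈ 3.511 mm per year.
For B, 1071.2 / 3.511 = 305.10 years; at 2 density bands per year that is 305.10 × 2 ≈ 610 density bands.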